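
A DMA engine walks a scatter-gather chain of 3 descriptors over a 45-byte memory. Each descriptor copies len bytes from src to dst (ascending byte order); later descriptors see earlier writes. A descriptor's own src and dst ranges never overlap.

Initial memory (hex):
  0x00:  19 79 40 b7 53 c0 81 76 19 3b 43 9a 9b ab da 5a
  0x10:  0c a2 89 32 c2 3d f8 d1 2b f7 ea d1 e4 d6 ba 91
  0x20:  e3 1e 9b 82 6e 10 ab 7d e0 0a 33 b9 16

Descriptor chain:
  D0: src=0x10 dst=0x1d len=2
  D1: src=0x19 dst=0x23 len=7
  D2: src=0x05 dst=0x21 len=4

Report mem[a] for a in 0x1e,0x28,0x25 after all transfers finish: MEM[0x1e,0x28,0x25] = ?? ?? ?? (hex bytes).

MEM[0x1e,0x28,0x25] = a2 a2 d1

[0] 0x10->0x1d len=2 : 0c a2
[1] 0x19->0x23 len=7 : f7 ea d1 e4 0c a2 91
[2] 0x05->0x21 len=4 : c0 81 76 19
query mem[0x1e]=0xa2, mem[0x28]=0xa2, mem[0x25]=0xd1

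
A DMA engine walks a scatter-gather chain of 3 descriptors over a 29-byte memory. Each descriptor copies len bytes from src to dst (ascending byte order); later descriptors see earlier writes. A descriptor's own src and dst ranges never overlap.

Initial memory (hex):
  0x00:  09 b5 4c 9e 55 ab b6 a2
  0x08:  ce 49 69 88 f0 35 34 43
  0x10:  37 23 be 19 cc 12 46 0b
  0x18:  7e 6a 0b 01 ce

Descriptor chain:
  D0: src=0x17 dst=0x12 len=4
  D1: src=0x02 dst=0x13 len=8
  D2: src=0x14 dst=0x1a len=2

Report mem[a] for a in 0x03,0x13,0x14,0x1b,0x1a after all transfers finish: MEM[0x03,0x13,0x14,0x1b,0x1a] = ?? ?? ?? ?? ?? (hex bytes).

MEM[0x03,0x13,0x14,0x1b,0x1a] = 9e 4c 9e 55 9e

D0: mem[0x12..0x15] <- [0b 7e 6a 0b]
D1: mem[0x13..0x1a] <- [4c 9e 55 ab b6 a2 ce 49]
D2: mem[0x1a..0x1b] <- [9e 55]
query mem[0x03]=0x9e, mem[0x13]=0x4c, mem[0x14]=0x9e, mem[0x1b]=0x55, mem[0x1a]=0x9e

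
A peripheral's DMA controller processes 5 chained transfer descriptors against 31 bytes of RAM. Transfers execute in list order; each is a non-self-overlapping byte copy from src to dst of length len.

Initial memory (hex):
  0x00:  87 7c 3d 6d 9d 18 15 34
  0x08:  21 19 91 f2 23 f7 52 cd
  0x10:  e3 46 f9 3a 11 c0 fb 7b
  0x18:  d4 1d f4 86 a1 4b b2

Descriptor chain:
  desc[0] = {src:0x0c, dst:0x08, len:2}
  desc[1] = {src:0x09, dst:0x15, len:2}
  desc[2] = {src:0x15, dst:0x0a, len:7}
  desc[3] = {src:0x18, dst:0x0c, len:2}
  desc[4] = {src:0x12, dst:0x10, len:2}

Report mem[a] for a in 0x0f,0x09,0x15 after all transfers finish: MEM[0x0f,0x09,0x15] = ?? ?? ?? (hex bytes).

#0 dst[0x08+2] := {0x23,0xf7}
#1 dst[0x15+2] := {0xf7,0x91}
#2 dst[0x0a+7] := {0xf7,0x91,0x7b,0xd4,0x1d,0xf4,0x86}
#3 dst[0x0c+2] := {0xd4,0x1d}
#4 dst[0x10+2] := {0xf9,0x3a}
query mem[0x0f]=0xf4, mem[0x09]=0xf7, mem[0x15]=0xf7

MEM[0x0f,0x09,0x15] = f4 f7 f7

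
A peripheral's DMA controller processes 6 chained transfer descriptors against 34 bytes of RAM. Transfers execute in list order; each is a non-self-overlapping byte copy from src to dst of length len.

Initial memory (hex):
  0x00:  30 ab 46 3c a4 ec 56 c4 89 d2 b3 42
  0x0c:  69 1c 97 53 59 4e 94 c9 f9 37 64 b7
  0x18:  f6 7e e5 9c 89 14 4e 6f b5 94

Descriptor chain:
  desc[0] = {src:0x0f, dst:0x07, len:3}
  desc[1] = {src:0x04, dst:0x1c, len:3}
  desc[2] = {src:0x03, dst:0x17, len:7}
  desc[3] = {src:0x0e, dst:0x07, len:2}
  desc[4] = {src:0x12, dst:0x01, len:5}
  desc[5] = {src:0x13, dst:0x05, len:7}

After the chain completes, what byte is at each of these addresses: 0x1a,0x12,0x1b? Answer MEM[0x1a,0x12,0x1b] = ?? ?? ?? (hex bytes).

MEM[0x1a,0x12,0x1b] = 56 94 53

D0: mem[0x07..0x09] <- [53 59 4e]
D1: mem[0x1c..0x1e] <- [a4 ec 56]
D2: mem[0x17..0x1d] <- [3c a4 ec 56 53 59 4e]
D3: mem[0x07..0x08] <- [97 53]
D4: mem[0x01..0x05] <- [94 c9 f9 37 64]
D5: mem[0x05..0x0b] <- [c9 f9 37 64 3c a4 ec]
query mem[0x1a]=0x56, mem[0x12]=0x94, mem[0x1b]=0x53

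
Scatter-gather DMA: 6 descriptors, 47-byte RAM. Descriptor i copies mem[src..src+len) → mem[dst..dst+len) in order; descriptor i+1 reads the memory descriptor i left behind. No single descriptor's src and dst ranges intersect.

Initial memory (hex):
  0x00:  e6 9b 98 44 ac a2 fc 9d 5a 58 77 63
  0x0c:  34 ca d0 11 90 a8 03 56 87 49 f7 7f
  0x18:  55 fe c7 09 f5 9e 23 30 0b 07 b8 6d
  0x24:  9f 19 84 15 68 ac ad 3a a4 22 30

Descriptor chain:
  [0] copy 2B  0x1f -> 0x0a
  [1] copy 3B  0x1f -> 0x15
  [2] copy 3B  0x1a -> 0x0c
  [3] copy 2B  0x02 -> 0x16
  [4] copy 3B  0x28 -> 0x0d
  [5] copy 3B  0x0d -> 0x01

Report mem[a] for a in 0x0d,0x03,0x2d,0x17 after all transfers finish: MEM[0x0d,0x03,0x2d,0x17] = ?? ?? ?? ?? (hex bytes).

[0] 0x1f->0x0a len=2 : 30 0b
[1] 0x1f->0x15 len=3 : 30 0b 07
[2] 0x1a->0x0c len=3 : c7 09 f5
[3] 0x02->0x16 len=2 : 98 44
[4] 0x28->0x0d len=3 : 68 ac ad
[5] 0x0d->0x01 len=3 : 68 ac ad
query mem[0x0d]=0x68, mem[0x03]=0xad, mem[0x2d]=0x22, mem[0x17]=0x44

MEM[0x0d,0x03,0x2d,0x17] = 68 ad 22 44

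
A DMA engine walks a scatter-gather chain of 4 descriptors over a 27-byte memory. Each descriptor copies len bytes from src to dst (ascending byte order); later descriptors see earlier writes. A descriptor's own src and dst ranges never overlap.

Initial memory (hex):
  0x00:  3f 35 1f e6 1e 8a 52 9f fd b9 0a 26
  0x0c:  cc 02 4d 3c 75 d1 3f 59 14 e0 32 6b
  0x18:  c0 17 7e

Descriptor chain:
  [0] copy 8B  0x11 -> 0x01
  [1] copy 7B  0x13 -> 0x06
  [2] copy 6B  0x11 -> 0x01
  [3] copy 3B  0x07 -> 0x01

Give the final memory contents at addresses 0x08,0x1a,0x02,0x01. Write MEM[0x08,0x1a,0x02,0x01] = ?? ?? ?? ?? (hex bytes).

  after D0: wrote 8B at 0x01 = d13f5914e0326bc0
  after D1: wrote 7B at 0x06 = 5914e0326bc017
  after D2: wrote 6B at 0x01 = d13f5914e032
  after D3: wrote 3B at 0x01 = 14e032
query mem[0x08]=0xe0, mem[0x1a]=0x7e, mem[0x02]=0xe0, mem[0x01]=0x14

MEM[0x08,0x1a,0x02,0x01] = e0 7e e0 14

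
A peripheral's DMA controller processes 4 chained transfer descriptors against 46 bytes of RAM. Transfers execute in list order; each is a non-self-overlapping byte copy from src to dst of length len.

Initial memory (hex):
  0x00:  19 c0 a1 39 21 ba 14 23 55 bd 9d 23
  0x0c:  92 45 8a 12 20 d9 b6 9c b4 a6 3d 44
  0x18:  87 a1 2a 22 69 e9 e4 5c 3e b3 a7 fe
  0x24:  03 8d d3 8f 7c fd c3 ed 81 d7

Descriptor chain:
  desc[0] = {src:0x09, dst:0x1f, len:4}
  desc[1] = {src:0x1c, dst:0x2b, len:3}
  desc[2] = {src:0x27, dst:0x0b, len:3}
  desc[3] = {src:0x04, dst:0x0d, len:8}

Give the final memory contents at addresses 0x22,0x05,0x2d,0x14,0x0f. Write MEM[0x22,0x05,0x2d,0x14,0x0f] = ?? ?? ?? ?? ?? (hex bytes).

MEM[0x22,0x05,0x2d,0x14,0x0f] = 92 ba e4 8f 14

[0] 0x09->0x1f len=4 : bd 9d 23 92
[1] 0x1c->0x2b len=3 : 69 e9 e4
[2] 0x27->0x0b len=3 : 8f 7c fd
[3] 0x04->0x0d len=8 : 21 ba 14 23 55 bd 9d 8f
query mem[0x22]=0x92, mem[0x05]=0xba, mem[0x2d]=0xe4, mem[0x14]=0x8f, mem[0x0f]=0x14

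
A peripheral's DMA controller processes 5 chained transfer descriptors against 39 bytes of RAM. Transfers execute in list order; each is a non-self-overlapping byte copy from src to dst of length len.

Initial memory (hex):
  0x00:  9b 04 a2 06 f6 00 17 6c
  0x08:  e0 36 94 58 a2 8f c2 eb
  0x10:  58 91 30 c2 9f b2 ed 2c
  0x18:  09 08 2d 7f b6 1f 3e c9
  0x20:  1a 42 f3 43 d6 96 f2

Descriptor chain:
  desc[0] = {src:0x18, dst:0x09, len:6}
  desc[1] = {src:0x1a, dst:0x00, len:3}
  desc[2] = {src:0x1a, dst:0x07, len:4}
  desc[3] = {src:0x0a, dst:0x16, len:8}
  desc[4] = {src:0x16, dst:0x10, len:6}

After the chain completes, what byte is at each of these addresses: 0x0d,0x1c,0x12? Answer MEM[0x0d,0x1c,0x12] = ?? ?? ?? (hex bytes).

MEM[0x0d,0x1c,0x12] = b6 58 7f

#0 dst[0x09+6] := {0x09,0x08,0x2d,0x7f,0xb6,0x1f}
#1 dst[0x00+3] := {0x2d,0x7f,0xb6}
#2 dst[0x07+4] := {0x2d,0x7f,0xb6,0x1f}
#3 dst[0x16+8] := {0x1f,0x2d,0x7f,0xb6,0x1f,0xeb,0x58,0x91}
#4 dst[0x10+6] := {0x1f,0x2d,0x7f,0xb6,0x1f,0xeb}
query mem[0x0d]=0xb6, mem[0x1c]=0x58, mem[0x12]=0x7f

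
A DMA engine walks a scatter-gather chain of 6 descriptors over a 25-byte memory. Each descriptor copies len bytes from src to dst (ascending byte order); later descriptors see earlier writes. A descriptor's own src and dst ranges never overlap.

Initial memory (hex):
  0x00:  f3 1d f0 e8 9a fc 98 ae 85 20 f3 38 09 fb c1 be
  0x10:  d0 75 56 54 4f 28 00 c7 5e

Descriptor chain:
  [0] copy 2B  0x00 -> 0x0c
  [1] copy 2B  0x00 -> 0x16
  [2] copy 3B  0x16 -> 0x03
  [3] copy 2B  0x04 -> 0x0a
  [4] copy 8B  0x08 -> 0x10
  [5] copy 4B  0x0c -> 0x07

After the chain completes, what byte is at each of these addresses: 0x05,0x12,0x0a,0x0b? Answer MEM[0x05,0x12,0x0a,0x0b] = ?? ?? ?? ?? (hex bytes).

MEM[0x05,0x12,0x0a,0x0b] = 5e 1d be 5e

#0 dst[0x0c+2] := {0xf3,0x1d}
#1 dst[0x16+2] := {0xf3,0x1d}
#2 dst[0x03+3] := {0xf3,0x1d,0x5e}
#3 dst[0x0a+2] := {0x1d,0x5e}
#4 dst[0x10+8] := {0x85,0x20,0x1d,0x5e,0xf3,0x1d,0xc1,0xbe}
#5 dst[0x07+4] := {0xf3,0x1d,0xc1,0xbe}
query mem[0x05]=0x5e, mem[0x12]=0x1d, mem[0x0a]=0xbe, mem[0x0b]=0x5e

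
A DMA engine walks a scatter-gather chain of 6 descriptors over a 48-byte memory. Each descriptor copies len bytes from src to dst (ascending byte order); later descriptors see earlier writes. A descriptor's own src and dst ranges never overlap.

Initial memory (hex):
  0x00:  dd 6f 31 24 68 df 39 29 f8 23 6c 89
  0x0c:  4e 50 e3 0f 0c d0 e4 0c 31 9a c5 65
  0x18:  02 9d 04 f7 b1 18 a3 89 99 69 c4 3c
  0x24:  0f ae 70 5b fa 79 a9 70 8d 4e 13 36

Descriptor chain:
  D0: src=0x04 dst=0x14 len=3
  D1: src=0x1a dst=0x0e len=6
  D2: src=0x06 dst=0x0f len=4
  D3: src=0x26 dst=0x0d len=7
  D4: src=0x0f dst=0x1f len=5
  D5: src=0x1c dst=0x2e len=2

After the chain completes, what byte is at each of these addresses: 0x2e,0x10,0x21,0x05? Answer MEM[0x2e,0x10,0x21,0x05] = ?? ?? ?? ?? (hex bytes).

  after D0: wrote 3B at 0x14 = 68df39
  after D1: wrote 6B at 0x0e = 04f7b118a389
  after D2: wrote 4B at 0x0f = 3929f823
  after D3: wrote 7B at 0x0d = 705bfa79a9708d
  after D4: wrote 5B at 0x1f = fa79a9708d
  after D5: wrote 2B at 0x2e = b118
query mem[0x2e]=0xb1, mem[0x10]=0x79, mem[0x21]=0xa9, mem[0x05]=0xdf

MEM[0x2e,0x10,0x21,0x05] = b1 79 a9 df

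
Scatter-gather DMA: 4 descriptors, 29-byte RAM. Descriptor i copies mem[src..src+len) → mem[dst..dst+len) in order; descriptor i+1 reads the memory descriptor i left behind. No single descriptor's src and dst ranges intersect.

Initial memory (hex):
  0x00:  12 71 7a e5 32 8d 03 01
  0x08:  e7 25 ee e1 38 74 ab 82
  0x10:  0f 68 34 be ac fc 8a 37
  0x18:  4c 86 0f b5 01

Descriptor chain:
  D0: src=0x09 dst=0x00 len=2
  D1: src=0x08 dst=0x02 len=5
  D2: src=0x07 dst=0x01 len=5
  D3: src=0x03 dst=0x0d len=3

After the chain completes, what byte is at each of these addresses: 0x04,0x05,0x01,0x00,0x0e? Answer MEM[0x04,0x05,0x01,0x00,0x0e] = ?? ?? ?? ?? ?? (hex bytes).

MEM[0x04,0x05,0x01,0x00,0x0e] = ee e1 01 25 ee

#0 dst[0x00+2] := {0x25,0xee}
#1 dst[0x02+5] := {0xe7,0x25,0xee,0xe1,0x38}
#2 dst[0x01+5] := {0x01,0xe7,0x25,0xee,0xe1}
#3 dst[0x0d+3] := {0x25,0xee,0xe1}
query mem[0x04]=0xee, mem[0x05]=0xe1, mem[0x01]=0x01, mem[0x00]=0x25, mem[0x0e]=0xee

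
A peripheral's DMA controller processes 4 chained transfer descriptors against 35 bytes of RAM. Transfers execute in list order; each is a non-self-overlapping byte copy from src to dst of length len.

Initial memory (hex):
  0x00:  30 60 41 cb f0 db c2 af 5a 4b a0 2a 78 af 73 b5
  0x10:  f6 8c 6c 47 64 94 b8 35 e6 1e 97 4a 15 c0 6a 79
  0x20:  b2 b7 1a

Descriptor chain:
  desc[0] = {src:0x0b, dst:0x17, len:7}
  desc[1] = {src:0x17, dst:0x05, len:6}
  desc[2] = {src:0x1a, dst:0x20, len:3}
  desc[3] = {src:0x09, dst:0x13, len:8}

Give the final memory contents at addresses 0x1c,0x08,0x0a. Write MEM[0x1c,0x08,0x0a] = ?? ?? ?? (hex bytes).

MEM[0x1c,0x08,0x0a] = f6 73 f6

  after D0: wrote 7B at 0x17 = 2a78af73b5f68c
  after D1: wrote 6B at 0x05 = 2a78af73b5f6
  after D2: wrote 3B at 0x20 = 73b5f6
  after D3: wrote 8B at 0x13 = b5f62a78af73b5f6
query mem[0x1c]=0xf6, mem[0x08]=0x73, mem[0x0a]=0xf6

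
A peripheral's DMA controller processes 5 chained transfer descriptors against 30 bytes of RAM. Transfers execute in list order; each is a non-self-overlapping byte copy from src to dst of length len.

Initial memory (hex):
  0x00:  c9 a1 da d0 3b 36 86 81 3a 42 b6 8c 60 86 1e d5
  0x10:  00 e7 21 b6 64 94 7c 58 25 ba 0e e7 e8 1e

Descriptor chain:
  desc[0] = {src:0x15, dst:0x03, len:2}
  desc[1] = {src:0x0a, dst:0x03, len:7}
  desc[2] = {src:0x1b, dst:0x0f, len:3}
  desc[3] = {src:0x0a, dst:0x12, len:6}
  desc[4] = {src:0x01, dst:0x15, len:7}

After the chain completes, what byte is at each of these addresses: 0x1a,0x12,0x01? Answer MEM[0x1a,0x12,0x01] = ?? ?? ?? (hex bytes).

MEM[0x1a,0x12,0x01] = 86 b6 a1

[0] 0x15->0x03 len=2 : 94 7c
[1] 0x0a->0x03 len=7 : b6 8c 60 86 1e d5 00
[2] 0x1b->0x0f len=3 : e7 e8 1e
[3] 0x0a->0x12 len=6 : b6 8c 60 86 1e e7
[4] 0x01->0x15 len=7 : a1 da b6 8c 60 86 1e
query mem[0x1a]=0x86, mem[0x12]=0xb6, mem[0x01]=0xa1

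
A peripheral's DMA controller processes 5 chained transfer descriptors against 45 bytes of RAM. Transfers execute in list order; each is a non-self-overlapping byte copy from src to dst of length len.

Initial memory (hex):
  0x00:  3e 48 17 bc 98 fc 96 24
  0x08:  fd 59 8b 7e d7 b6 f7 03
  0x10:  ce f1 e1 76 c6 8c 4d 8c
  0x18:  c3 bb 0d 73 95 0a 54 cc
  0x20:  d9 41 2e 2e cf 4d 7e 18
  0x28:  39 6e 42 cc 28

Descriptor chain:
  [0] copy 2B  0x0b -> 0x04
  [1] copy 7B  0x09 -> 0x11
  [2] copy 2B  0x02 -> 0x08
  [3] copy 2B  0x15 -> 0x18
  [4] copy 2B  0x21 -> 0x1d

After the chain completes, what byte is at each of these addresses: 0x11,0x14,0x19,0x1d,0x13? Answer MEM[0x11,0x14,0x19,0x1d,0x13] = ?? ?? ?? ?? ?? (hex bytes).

#0 dst[0x04+2] := {0x7e,0xd7}
#1 dst[0x11+7] := {0x59,0x8b,0x7e,0xd7,0xb6,0xf7,0x03}
#2 dst[0x08+2] := {0x17,0xbc}
#3 dst[0x18+2] := {0xb6,0xf7}
#4 dst[0x1d+2] := {0x41,0x2e}
query mem[0x11]=0x59, mem[0x14]=0xd7, mem[0x19]=0xf7, mem[0x1d]=0x41, mem[0x13]=0x7e

MEM[0x11,0x14,0x19,0x1d,0x13] = 59 d7 f7 41 7e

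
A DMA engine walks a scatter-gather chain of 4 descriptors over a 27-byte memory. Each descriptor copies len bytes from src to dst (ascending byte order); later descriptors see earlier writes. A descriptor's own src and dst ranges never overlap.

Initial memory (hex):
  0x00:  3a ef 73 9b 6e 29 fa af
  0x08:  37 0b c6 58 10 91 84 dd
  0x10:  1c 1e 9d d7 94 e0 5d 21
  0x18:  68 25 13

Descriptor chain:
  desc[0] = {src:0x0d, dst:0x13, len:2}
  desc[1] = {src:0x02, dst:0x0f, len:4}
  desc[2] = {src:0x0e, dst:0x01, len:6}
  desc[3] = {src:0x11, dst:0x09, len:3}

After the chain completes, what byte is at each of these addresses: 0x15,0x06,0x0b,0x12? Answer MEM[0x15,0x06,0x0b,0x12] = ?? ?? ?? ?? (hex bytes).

MEM[0x15,0x06,0x0b,0x12] = e0 91 91 29

D0: mem[0x13..0x14] <- [91 84]
D1: mem[0x0f..0x12] <- [73 9b 6e 29]
D2: mem[0x01..0x06] <- [84 73 9b 6e 29 91]
D3: mem[0x09..0x0b] <- [6e 29 91]
query mem[0x15]=0xe0, mem[0x06]=0x91, mem[0x0b]=0x91, mem[0x12]=0x29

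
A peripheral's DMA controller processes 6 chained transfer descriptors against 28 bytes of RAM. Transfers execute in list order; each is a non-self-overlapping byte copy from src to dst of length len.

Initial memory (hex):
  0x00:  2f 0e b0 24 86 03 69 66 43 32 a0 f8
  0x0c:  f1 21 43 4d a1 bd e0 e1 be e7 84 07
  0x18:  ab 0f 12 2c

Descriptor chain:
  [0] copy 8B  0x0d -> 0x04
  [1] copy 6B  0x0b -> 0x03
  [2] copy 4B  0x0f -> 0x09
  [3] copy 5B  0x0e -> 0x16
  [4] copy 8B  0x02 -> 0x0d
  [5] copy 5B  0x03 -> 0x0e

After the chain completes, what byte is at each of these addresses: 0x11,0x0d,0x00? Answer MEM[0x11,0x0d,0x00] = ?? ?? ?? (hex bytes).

  after D0: wrote 8B at 0x04 = 21434da1bde0e1be
  after D1: wrote 6B at 0x03 = bef121434da1
  after D2: wrote 4B at 0x09 = 4da1bde0
  after D3: wrote 5B at 0x16 = 434da1bde0
  after D4: wrote 8B at 0x0d = b0bef121434da14d
  after D5: wrote 5B at 0x0e = bef121434d
query mem[0x11]=0x43, mem[0x0d]=0xb0, mem[0x00]=0x2f

MEM[0x11,0x0d,0x00] = 43 b0 2f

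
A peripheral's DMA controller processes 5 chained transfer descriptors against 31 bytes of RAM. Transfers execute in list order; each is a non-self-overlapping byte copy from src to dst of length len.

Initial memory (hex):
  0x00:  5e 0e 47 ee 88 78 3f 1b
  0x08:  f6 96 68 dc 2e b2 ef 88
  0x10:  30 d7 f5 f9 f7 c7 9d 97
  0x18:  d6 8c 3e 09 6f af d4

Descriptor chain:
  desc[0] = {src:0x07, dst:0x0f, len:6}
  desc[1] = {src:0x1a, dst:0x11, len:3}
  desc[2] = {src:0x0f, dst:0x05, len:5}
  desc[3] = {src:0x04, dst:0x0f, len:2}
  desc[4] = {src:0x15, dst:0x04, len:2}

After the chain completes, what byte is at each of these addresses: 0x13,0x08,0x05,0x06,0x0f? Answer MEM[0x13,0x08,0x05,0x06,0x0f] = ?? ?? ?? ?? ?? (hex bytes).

MEM[0x13,0x08,0x05,0x06,0x0f] = 6f 09 9d f6 88

  after D0: wrote 6B at 0x0f = 1bf69668dc2e
  after D1: wrote 3B at 0x11 = 3e096f
  after D2: wrote 5B at 0x05 = 1bf63e096f
  after D3: wrote 2B at 0x0f = 881b
  after D4: wrote 2B at 0x04 = c79d
query mem[0x13]=0x6f, mem[0x08]=0x09, mem[0x05]=0x9d, mem[0x06]=0xf6, mem[0x0f]=0x88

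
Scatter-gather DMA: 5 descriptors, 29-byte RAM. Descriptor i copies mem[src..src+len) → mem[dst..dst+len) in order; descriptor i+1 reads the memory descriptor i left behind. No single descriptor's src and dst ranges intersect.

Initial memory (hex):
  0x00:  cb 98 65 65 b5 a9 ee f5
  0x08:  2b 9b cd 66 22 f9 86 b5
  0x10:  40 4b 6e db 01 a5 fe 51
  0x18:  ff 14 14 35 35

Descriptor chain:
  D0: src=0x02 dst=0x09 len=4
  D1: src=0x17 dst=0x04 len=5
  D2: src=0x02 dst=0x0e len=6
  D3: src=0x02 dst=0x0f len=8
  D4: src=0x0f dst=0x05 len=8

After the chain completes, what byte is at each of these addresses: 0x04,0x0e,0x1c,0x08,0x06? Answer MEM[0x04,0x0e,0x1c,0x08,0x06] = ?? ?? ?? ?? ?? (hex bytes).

MEM[0x04,0x0e,0x1c,0x08,0x06] = 51 65 35 ff 65

#0 dst[0x09+4] := {0x65,0x65,0xb5,0xa9}
#1 dst[0x04+5] := {0x51,0xff,0x14,0x14,0x35}
#2 dst[0x0e+6] := {0x65,0x65,0x51,0xff,0x14,0x14}
#3 dst[0x0f+8] := {0x65,0x65,0x51,0xff,0x14,0x14,0x35,0x65}
#4 dst[0x05+8] := {0x65,0x65,0x51,0xff,0x14,0x14,0x35,0x65}
query mem[0x04]=0x51, mem[0x0e]=0x65, mem[0x1c]=0x35, mem[0x08]=0xff, mem[0x06]=0x65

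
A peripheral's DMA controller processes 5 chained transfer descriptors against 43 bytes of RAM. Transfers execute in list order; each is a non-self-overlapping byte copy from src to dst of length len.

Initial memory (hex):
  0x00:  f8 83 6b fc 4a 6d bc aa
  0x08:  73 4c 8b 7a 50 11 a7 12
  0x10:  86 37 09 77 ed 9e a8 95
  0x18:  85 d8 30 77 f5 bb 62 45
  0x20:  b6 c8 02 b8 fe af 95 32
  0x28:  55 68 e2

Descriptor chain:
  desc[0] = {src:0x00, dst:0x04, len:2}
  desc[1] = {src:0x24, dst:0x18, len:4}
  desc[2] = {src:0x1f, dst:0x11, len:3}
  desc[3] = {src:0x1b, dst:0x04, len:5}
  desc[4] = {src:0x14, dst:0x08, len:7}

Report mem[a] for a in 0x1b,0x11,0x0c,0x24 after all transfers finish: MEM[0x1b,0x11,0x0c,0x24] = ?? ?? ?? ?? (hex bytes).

[0] 0x00->0x04 len=2 : f8 83
[1] 0x24->0x18 len=4 : fe af 95 32
[2] 0x1f->0x11 len=3 : 45 b6 c8
[3] 0x1b->0x04 len=5 : 32 f5 bb 62 45
[4] 0x14->0x08 len=7 : ed 9e a8 95 fe af 95
query mem[0x1b]=0x32, mem[0x11]=0x45, mem[0x0c]=0xfe, mem[0x24]=0xfe

MEM[0x1b,0x11,0x0c,0x24] = 32 45 fe fe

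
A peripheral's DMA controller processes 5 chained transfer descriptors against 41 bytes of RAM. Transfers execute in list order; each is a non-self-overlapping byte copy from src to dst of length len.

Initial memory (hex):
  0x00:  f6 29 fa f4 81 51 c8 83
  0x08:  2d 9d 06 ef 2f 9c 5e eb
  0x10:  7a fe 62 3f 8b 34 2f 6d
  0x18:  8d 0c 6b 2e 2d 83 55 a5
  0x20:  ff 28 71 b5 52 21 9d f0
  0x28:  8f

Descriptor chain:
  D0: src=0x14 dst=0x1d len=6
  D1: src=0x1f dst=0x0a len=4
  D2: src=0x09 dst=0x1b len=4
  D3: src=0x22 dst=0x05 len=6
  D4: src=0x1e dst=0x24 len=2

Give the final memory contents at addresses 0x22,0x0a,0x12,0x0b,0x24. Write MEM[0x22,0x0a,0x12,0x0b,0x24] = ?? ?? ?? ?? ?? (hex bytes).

  after D0: wrote 6B at 0x1d = 8b342f6d8d0c
  after D1: wrote 4B at 0x0a = 2f6d8d0c
  after D2: wrote 4B at 0x1b = 9d2f6d8d
  after D3: wrote 6B at 0x05 = 0cb552219df0
  after D4: wrote 2B at 0x24 = 8d2f
query mem[0x22]=0x0c, mem[0x0a]=0xf0, mem[0x12]=0x62, mem[0x0b]=0x6d, mem[0x24]=0x8d

MEM[0x22,0x0a,0x12,0x0b,0x24] = 0c f0 62 6d 8d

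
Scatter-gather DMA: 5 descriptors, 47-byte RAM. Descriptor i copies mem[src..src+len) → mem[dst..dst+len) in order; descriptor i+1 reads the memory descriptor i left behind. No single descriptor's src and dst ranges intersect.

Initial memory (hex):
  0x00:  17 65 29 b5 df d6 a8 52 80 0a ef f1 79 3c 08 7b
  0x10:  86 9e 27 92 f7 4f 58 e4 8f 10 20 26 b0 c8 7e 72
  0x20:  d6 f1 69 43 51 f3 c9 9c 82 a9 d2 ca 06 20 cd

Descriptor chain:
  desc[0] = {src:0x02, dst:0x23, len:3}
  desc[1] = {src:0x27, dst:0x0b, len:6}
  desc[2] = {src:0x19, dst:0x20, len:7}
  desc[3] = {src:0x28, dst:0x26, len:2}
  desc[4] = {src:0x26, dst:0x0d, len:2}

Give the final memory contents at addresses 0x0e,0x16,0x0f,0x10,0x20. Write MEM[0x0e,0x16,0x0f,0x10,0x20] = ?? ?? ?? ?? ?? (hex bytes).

MEM[0x0e,0x16,0x0f,0x10,0x20] = a9 58 ca 06 10

  after D0: wrote 3B at 0x23 = 29b5df
  after D1: wrote 6B at 0x0b = 9c82a9d2ca06
  after D2: wrote 7B at 0x20 = 102026b0c87e72
  after D3: wrote 2B at 0x26 = 82a9
  after D4: wrote 2B at 0x0d = 82a9
query mem[0x0e]=0xa9, mem[0x16]=0x58, mem[0x0f]=0xca, mem[0x10]=0x06, mem[0x20]=0x10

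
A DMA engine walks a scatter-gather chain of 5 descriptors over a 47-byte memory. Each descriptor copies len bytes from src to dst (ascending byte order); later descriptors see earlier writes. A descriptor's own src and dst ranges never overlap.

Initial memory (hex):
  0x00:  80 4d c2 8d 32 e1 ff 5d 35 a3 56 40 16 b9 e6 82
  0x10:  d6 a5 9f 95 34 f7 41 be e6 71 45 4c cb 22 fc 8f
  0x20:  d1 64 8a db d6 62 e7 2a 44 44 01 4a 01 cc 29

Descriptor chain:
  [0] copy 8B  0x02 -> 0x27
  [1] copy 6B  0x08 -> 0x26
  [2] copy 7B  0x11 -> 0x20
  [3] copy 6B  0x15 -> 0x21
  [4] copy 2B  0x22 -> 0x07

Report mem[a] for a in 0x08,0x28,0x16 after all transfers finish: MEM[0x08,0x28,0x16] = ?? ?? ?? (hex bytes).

D0: mem[0x27..0x2e] <- [c2 8d 32 e1 ff 5d 35 a3]
D1: mem[0x26..0x2b] <- [35 a3 56 40 16 b9]
D2: mem[0x20..0x26] <- [a5 9f 95 34 f7 41 be]
D3: mem[0x21..0x26] <- [f7 41 be e6 71 45]
D4: mem[0x07..0x08] <- [41 be]
query mem[0x08]=0xbe, mem[0x28]=0x56, mem[0x16]=0x41

MEM[0x08,0x28,0x16] = be 56 41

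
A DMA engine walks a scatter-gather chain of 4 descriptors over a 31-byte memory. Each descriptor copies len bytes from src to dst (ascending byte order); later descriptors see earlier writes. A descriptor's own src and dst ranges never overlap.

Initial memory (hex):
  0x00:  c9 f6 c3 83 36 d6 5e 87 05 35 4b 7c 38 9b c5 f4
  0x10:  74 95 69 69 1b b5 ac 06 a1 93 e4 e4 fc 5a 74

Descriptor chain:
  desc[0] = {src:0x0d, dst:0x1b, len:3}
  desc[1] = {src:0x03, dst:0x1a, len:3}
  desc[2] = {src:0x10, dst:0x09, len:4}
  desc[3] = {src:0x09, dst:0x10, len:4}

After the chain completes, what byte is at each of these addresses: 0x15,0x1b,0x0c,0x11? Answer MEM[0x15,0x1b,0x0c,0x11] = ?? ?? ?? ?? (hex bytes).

MEM[0x15,0x1b,0x0c,0x11] = b5 36 69 95

#0 dst[0x1b+3] := {0x9b,0xc5,0xf4}
#1 dst[0x1a+3] := {0x83,0x36,0xd6}
#2 dst[0x09+4] := {0x74,0x95,0x69,0x69}
#3 dst[0x10+4] := {0x74,0x95,0x69,0x69}
query mem[0x15]=0xb5, mem[0x1b]=0x36, mem[0x0c]=0x69, mem[0x11]=0x95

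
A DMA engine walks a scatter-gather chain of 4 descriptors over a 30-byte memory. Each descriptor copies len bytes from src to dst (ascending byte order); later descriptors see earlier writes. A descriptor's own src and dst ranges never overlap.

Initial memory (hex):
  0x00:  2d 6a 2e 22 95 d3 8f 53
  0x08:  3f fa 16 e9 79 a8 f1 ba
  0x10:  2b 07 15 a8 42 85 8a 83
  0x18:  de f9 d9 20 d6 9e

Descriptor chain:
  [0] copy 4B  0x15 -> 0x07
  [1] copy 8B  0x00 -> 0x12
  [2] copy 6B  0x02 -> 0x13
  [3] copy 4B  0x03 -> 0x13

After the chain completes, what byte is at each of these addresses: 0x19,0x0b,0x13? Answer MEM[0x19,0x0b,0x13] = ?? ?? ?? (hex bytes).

D0: mem[0x07..0x0a] <- [85 8a 83 de]
D1: mem[0x12..0x19] <- [2d 6a 2e 22 95 d3 8f 85]
D2: mem[0x13..0x18] <- [2e 22 95 d3 8f 85]
D3: mem[0x13..0x16] <- [22 95 d3 8f]
query mem[0x19]=0x85, mem[0x0b]=0xe9, mem[0x13]=0x22

MEM[0x19,0x0b,0x13] = 85 e9 22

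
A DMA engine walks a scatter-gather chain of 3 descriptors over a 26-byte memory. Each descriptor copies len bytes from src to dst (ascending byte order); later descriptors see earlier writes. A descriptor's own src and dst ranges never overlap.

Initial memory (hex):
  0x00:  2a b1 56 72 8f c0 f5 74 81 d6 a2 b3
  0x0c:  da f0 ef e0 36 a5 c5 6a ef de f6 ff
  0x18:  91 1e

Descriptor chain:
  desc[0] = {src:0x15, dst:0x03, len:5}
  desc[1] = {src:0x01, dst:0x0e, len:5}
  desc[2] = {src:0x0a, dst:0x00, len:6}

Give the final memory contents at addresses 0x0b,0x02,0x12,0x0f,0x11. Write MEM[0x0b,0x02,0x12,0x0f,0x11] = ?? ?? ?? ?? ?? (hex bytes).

[0] 0x15->0x03 len=5 : de f6 ff 91 1e
[1] 0x01->0x0e len=5 : b1 56 de f6 ff
[2] 0x0a->0x00 len=6 : a2 b3 da f0 b1 56
query mem[0x0b]=0xb3, mem[0x02]=0xda, mem[0x12]=0xff, mem[0x0f]=0x56, mem[0x11]=0xf6

MEM[0x0b,0x02,0x12,0x0f,0x11] = b3 da ff 56 f6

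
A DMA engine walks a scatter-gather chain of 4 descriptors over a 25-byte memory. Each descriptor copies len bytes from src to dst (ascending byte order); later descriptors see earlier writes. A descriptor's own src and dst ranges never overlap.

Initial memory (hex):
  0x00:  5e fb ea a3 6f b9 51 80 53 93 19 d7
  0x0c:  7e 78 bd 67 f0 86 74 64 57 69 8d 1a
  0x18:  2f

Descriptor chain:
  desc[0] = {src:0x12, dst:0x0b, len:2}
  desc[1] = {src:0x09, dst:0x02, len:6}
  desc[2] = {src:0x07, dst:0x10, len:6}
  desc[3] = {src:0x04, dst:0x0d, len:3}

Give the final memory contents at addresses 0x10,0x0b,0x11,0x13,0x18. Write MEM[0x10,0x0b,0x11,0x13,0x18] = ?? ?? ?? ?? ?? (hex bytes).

[0] 0x12->0x0b len=2 : 74 64
[1] 0x09->0x02 len=6 : 93 19 74 64 78 bd
[2] 0x07->0x10 len=6 : bd 53 93 19 74 64
[3] 0x04->0x0d len=3 : 74 64 78
query mem[0x10]=0xbd, mem[0x0b]=0x74, mem[0x11]=0x53, mem[0x13]=0x19, mem[0x18]=0x2f

MEM[0x10,0x0b,0x11,0x13,0x18] = bd 74 53 19 2f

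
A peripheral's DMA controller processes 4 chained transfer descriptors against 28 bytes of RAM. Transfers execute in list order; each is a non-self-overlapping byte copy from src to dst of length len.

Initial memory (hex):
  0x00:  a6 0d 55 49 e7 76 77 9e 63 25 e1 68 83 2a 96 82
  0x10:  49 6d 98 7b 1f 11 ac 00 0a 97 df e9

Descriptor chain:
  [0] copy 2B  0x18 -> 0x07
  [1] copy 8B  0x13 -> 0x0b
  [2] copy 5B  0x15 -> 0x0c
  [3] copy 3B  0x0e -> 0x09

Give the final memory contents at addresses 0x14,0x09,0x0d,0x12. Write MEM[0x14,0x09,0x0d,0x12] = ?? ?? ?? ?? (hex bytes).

MEM[0x14,0x09,0x0d,0x12] = 1f 00 ac df

D0: mem[0x07..0x08] <- [0a 97]
D1: mem[0x0b..0x12] <- [7b 1f 11 ac 00 0a 97 df]
D2: mem[0x0c..0x10] <- [11 ac 00 0a 97]
D3: mem[0x09..0x0b] <- [00 0a 97]
query mem[0x14]=0x1f, mem[0x09]=0x00, mem[0x0d]=0xac, mem[0x12]=0xdf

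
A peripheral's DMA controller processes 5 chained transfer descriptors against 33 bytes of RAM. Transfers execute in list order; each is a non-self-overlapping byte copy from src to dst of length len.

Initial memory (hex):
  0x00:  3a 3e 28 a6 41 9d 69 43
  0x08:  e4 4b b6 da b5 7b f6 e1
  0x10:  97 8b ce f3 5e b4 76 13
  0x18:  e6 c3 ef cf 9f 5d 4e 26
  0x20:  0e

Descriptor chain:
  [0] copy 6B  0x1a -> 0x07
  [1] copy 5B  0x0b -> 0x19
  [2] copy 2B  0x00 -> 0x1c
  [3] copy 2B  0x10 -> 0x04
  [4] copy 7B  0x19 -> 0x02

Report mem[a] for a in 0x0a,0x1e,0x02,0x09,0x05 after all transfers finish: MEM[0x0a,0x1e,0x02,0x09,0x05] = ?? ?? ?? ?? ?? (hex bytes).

MEM[0x0a,0x1e,0x02,0x09,0x05] = 5d 4e 4e 9f 3a

D0: mem[0x07..0x0c] <- [ef cf 9f 5d 4e 26]
D1: mem[0x19..0x1d] <- [4e 26 7b f6 e1]
D2: mem[0x1c..0x1d] <- [3a 3e]
D3: mem[0x04..0x05] <- [97 8b]
D4: mem[0x02..0x08] <- [4e 26 7b 3a 3e 4e 26]
query mem[0x0a]=0x5d, mem[0x1e]=0x4e, mem[0x02]=0x4e, mem[0x09]=0x9f, mem[0x05]=0x3a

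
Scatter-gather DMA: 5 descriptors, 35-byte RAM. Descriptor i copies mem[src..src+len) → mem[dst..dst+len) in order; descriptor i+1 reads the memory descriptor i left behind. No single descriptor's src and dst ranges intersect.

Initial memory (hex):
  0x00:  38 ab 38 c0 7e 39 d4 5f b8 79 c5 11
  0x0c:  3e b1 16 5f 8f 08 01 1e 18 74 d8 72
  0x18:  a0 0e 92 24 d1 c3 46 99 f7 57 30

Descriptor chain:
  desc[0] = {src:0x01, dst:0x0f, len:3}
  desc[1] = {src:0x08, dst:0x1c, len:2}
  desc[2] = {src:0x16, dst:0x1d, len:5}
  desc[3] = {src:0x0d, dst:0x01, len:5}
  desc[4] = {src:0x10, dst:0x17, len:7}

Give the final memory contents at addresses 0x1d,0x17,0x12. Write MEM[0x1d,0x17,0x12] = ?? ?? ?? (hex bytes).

MEM[0x1d,0x17,0x12] = d8 38 01

#0 dst[0x0f+3] := {0xab,0x38,0xc0}
#1 dst[0x1c+2] := {0xb8,0x79}
#2 dst[0x1d+5] := {0xd8,0x72,0xa0,0x0e,0x92}
#3 dst[0x01+5] := {0xb1,0x16,0xab,0x38,0xc0}
#4 dst[0x17+7] := {0x38,0xc0,0x01,0x1e,0x18,0x74,0xd8}
query mem[0x1d]=0xd8, mem[0x17]=0x38, mem[0x12]=0x01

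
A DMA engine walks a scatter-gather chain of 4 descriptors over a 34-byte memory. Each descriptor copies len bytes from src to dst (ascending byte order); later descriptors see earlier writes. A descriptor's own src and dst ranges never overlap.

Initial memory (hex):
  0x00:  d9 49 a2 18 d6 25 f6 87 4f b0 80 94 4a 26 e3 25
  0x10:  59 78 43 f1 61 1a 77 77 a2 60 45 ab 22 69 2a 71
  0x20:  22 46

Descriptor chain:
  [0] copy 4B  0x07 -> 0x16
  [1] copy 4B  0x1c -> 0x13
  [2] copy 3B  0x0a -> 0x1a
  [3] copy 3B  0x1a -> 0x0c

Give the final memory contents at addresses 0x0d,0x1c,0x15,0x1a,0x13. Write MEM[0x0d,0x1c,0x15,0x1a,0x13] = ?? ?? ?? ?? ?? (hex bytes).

#0 dst[0x16+4] := {0x87,0x4f,0xb0,0x80}
#1 dst[0x13+4] := {0x22,0x69,0x2a,0x71}
#2 dst[0x1a+3] := {0x80,0x94,0x4a}
#3 dst[0x0c+3] := {0x80,0x94,0x4a}
query mem[0x0d]=0x94, mem[0x1c]=0x4a, mem[0x15]=0x2a, mem[0x1a]=0x80, mem[0x13]=0x22

MEM[0x0d,0x1c,0x15,0x1a,0x13] = 94 4a 2a 80 22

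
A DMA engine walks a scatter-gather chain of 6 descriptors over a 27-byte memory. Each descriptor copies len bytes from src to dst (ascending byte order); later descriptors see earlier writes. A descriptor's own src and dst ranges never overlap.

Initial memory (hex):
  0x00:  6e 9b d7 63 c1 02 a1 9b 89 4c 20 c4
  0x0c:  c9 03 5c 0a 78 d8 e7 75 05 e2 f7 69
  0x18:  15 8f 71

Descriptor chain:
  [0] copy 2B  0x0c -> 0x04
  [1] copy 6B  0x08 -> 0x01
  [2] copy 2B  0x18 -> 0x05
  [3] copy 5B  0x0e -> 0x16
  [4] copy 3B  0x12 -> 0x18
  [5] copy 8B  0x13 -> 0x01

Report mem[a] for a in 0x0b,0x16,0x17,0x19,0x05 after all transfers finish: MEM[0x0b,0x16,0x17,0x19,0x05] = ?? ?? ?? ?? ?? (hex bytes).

D0: mem[0x04..0x05] <- [c9 03]
D1: mem[0x01..0x06] <- [89 4c 20 c4 c9 03]
D2: mem[0x05..0x06] <- [15 8f]
D3: mem[0x16..0x1a] <- [5c 0a 78 d8 e7]
D4: mem[0x18..0x1a] <- [e7 75 05]
D5: mem[0x01..0x08] <- [75 05 e2 5c 0a e7 75 05]
query mem[0x0b]=0xc4, mem[0x16]=0x5c, mem[0x17]=0x0a, mem[0x19]=0x75, mem[0x05]=0x0a

MEM[0x0b,0x16,0x17,0x19,0x05] = c4 5c 0a 75 0a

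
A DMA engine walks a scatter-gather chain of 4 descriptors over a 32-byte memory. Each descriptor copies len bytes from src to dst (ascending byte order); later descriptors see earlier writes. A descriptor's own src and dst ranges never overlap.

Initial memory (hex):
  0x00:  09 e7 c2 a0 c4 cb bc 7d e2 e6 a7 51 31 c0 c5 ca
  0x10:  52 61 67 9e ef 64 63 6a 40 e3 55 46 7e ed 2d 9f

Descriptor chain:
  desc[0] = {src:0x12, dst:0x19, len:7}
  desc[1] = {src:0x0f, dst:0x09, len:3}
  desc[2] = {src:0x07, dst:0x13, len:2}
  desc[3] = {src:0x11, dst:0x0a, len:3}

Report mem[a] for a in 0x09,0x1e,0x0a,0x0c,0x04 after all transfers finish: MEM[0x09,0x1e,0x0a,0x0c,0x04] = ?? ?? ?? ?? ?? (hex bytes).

MEM[0x09,0x1e,0x0a,0x0c,0x04] = ca 6a 61 7d c4

D0: mem[0x19..0x1f] <- [67 9e ef 64 63 6a 40]
D1: mem[0x09..0x0b] <- [ca 52 61]
D2: mem[0x13..0x14] <- [7d e2]
D3: mem[0x0a..0x0c] <- [61 67 7d]
query mem[0x09]=0xca, mem[0x1e]=0x6a, mem[0x0a]=0x61, mem[0x0c]=0x7d, mem[0x04]=0xc4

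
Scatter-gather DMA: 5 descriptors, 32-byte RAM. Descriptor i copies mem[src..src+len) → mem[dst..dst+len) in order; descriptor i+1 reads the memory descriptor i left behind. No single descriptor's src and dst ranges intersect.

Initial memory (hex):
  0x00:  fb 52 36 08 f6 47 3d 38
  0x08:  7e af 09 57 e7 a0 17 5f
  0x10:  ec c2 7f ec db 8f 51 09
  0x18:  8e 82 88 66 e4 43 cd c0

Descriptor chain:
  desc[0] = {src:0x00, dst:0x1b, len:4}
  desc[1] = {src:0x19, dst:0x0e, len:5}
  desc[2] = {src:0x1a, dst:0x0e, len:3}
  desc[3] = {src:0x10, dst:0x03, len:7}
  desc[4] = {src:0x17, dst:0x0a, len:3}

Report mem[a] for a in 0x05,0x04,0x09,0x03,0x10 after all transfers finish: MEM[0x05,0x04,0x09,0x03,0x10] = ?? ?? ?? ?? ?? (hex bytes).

#0 dst[0x1b+4] := {0xfb,0x52,0x36,0x08}
#1 dst[0x0e+5] := {0x82,0x88,0xfb,0x52,0x36}
#2 dst[0x0e+3] := {0x88,0xfb,0x52}
#3 dst[0x03+7] := {0x52,0x52,0x36,0xec,0xdb,0x8f,0x51}
#4 dst[0x0a+3] := {0x09,0x8e,0x82}
query mem[0x05]=0x36, mem[0x04]=0x52, mem[0x09]=0x51, mem[0x03]=0x52, mem[0x10]=0x52

MEM[0x05,0x04,0x09,0x03,0x10] = 36 52 51 52 52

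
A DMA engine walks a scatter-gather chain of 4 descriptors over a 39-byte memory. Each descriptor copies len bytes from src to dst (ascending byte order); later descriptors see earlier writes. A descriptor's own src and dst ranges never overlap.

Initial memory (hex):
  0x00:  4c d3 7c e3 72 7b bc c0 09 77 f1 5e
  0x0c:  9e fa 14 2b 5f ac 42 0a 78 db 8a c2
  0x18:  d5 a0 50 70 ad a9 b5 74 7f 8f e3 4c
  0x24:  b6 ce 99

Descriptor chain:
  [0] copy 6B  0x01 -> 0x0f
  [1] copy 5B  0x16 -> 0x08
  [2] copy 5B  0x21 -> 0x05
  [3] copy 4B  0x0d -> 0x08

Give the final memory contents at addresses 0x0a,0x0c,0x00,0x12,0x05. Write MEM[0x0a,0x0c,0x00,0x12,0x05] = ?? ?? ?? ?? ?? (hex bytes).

MEM[0x0a,0x0c,0x00,0x12,0x05] = d3 50 4c 72 8f

  after D0: wrote 6B at 0x0f = d37ce3727bbc
  after D1: wrote 5B at 0x08 = 8ac2d5a050
  after D2: wrote 5B at 0x05 = 8fe34cb6ce
  after D3: wrote 4B at 0x08 = fa14d37c
query mem[0x0a]=0xd3, mem[0x0c]=0x50, mem[0x00]=0x4c, mem[0x12]=0x72, mem[0x05]=0x8f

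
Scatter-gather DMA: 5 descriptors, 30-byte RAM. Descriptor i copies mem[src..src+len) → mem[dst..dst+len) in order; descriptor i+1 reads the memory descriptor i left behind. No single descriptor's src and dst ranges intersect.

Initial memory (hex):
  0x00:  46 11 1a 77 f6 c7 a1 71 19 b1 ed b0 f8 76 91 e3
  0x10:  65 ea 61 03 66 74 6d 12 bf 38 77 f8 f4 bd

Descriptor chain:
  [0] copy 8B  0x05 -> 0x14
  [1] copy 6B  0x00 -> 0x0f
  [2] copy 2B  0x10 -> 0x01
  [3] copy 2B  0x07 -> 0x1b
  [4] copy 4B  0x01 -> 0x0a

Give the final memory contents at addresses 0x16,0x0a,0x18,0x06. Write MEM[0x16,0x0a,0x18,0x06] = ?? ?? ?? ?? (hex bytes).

  after D0: wrote 8B at 0x14 = c7a17119b1edb0f8
  after D1: wrote 6B at 0x0f = 46111a77f6c7
  after D2: wrote 2B at 0x01 = 111a
  after D3: wrote 2B at 0x1b = 7119
  after D4: wrote 4B at 0x0a = 111a77f6
query mem[0x16]=0x71, mem[0x0a]=0x11, mem[0x18]=0xb1, mem[0x06]=0xa1

MEM[0x16,0x0a,0x18,0x06] = 71 11 b1 a1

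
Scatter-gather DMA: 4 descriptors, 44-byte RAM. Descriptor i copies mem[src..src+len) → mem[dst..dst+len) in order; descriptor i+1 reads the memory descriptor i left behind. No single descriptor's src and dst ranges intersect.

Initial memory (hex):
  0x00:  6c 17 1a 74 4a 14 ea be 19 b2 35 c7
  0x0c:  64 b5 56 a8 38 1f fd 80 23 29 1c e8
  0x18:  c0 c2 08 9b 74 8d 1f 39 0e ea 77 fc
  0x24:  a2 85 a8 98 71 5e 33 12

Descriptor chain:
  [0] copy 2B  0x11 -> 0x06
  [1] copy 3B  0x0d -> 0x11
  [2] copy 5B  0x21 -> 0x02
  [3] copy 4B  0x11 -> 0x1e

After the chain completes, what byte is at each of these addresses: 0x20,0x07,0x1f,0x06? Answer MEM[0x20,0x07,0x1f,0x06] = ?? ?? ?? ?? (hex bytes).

MEM[0x20,0x07,0x1f,0x06] = a8 fd 56 85

D0: mem[0x06..0x07] <- [1f fd]
D1: mem[0x11..0x13] <- [b5 56 a8]
D2: mem[0x02..0x06] <- [ea 77 fc a2 85]
D3: mem[0x1e..0x21] <- [b5 56 a8 23]
query mem[0x20]=0xa8, mem[0x07]=0xfd, mem[0x1f]=0x56, mem[0x06]=0x85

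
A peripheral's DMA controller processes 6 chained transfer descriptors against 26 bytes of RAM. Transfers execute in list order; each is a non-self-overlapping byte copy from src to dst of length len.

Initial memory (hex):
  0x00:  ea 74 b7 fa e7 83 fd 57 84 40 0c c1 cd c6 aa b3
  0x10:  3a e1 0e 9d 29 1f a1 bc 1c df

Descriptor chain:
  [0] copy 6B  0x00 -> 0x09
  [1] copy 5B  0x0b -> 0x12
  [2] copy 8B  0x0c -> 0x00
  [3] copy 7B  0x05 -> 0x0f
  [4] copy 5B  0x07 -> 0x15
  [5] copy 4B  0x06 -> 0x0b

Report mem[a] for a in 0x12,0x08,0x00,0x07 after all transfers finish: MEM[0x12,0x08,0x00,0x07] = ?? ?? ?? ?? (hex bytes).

MEM[0x12,0x08,0x00,0x07] = 84 84 fa fa

#0 dst[0x09+6] := {0xea,0x74,0xb7,0xfa,0xe7,0x83}
#1 dst[0x12+5] := {0xb7,0xfa,0xe7,0x83,0xb3}
#2 dst[0x00+8] := {0xfa,0xe7,0x83,0xb3,0x3a,0xe1,0xb7,0xfa}
#3 dst[0x0f+7] := {0xe1,0xb7,0xfa,0x84,0xea,0x74,0xb7}
#4 dst[0x15+5] := {0xfa,0x84,0xea,0x74,0xb7}
#5 dst[0x0b+4] := {0xb7,0xfa,0x84,0xea}
query mem[0x12]=0x84, mem[0x08]=0x84, mem[0x00]=0xfa, mem[0x07]=0xfa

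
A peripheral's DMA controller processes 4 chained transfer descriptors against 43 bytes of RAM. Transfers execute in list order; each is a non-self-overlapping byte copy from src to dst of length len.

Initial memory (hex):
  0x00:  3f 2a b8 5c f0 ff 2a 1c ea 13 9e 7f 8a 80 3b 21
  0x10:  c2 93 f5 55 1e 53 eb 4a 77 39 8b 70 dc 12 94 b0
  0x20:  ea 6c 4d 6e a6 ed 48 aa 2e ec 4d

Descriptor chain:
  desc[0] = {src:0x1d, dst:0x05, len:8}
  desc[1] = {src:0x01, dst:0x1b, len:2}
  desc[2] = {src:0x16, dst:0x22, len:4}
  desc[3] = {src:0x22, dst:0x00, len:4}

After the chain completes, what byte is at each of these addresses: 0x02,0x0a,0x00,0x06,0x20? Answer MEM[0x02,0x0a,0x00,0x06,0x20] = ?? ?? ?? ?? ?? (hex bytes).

#0 dst[0x05+8] := {0x12,0x94,0xb0,0xea,0x6c,0x4d,0x6e,0xa6}
#1 dst[0x1b+2] := {0x2a,0xb8}
#2 dst[0x22+4] := {0xeb,0x4a,0x77,0x39}
#3 dst[0x00+4] := {0xeb,0x4a,0x77,0x39}
query mem[0x02]=0x77, mem[0x0a]=0x4d, mem[0x00]=0xeb, mem[0x06]=0x94, mem[0x20]=0xea

MEM[0x02,0x0a,0x00,0x06,0x20] = 77 4d eb 94 ea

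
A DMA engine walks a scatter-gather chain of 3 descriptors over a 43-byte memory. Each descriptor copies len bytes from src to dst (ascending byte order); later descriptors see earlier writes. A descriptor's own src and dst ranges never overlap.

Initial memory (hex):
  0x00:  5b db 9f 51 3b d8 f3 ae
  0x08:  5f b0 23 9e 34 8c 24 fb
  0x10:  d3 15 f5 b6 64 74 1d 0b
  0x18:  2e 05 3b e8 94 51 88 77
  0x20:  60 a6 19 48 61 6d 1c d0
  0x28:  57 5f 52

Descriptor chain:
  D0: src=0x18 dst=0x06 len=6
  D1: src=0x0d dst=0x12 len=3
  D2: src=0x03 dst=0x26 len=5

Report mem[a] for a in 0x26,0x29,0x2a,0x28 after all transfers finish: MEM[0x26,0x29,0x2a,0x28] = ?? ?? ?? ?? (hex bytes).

D0: mem[0x06..0x0b] <- [2e 05 3b e8 94 51]
D1: mem[0x12..0x14] <- [8c 24 fb]
D2: mem[0x26..0x2a] <- [51 3b d8 2e 05]
query mem[0x26]=0x51, mem[0x29]=0x2e, mem[0x2a]=0x05, mem[0x28]=0xd8

MEM[0x26,0x29,0x2a,0x28] = 51 2e 05 d8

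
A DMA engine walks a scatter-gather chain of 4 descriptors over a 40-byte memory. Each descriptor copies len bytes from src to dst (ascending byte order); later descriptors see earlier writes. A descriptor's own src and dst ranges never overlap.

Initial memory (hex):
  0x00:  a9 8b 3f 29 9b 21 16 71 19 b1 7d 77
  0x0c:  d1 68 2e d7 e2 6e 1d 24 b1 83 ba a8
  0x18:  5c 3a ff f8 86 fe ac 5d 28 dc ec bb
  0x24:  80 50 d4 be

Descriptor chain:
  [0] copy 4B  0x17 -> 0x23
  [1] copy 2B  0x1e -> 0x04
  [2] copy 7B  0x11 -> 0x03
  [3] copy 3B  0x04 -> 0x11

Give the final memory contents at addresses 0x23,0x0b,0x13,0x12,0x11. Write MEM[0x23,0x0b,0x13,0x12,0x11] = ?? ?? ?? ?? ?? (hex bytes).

[0] 0x17->0x23 len=4 : a8 5c 3a ff
[1] 0x1e->0x04 len=2 : ac 5d
[2] 0x11->0x03 len=7 : 6e 1d 24 b1 83 ba a8
[3] 0x04->0x11 len=3 : 1d 24 b1
query mem[0x23]=0xa8, mem[0x0b]=0x77, mem[0x13]=0xb1, mem[0x12]=0x24, mem[0x11]=0x1d

MEM[0x23,0x0b,0x13,0x12,0x11] = a8 77 b1 24 1d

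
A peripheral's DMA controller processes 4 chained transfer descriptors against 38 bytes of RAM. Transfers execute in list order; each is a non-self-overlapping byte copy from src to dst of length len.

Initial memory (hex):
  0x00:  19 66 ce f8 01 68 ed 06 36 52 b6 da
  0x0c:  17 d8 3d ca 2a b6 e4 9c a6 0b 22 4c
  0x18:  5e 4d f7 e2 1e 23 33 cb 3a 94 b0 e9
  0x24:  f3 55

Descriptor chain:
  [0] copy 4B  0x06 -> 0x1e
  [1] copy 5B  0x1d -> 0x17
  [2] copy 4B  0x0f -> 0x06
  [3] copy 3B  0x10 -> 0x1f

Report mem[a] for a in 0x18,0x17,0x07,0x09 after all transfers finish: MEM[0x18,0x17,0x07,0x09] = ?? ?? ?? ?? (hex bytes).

[0] 0x06->0x1e len=4 : ed 06 36 52
[1] 0x1d->0x17 len=5 : 23 ed 06 36 52
[2] 0x0f->0x06 len=4 : ca 2a b6 e4
[3] 0x10->0x1f len=3 : 2a b6 e4
query mem[0x18]=0xed, mem[0x17]=0x23, mem[0x07]=0x2a, mem[0x09]=0xe4

MEM[0x18,0x17,0x07,0x09] = ed 23 2a e4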